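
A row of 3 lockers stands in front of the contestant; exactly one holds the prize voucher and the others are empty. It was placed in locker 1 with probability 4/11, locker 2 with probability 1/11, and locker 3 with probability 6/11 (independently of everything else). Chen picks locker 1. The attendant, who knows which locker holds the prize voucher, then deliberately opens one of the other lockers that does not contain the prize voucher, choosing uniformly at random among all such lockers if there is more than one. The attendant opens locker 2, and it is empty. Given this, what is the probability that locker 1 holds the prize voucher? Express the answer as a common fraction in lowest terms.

1/4

Condition on the true location of the prize voucher.
If it is in locker 1 (prior 4/11): the attendant has 2 equally likely choices, so probability 1/2; weight (4/11)·(1/2) = 2/11.
If it is in locker 2 (prior 1/11): the attendant opened locker 2, so this case is ruled out; weight (1/11)·0 = 0.
If it is in locker 3 (prior 6/11): the attendant has no choice, probability 1; weight (6/11)·1 = 6/11.
The weights sum to 8/11.
So P(the prize voucher in locker 1 | the attendant opened locker 2) = (2/11) / (8/11) = 1/4.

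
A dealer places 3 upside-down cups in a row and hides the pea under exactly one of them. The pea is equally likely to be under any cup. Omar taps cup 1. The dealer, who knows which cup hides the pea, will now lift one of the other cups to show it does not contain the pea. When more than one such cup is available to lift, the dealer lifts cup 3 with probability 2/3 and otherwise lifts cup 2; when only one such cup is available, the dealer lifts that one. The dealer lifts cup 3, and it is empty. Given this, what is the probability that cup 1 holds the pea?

Consider each possible location of the pea in turn.
If it is under cup 1 (prior 1/3): cup 3 is available, opened with probability 2/3; weight (1/3)·(2/3) = 2/9.
If it is under cup 2 (prior 1/3): only cup 3 is available, probability 1; weight (1/3)·1 = 1/3.
If it is under cup 3 (prior 1/3): the dealer opened cup 3, so this case is ruled out; weight (1/3)·0 = 0.
The weights sum to 5/9.
So P(the pea under cup 1 | the dealer opened cup 3) = (2/9) / (5/9) = 2/5.

2/5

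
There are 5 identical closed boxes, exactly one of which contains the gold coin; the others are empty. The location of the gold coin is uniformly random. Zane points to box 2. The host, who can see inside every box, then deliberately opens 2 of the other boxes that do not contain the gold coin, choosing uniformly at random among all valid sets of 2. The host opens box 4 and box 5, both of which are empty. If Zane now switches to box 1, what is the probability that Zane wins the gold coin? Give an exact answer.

2/5

Consider each possible location of the gold coin in turn.
If it is in either of boxes 1 and 3 (prior 1/5 each): the host has 3 equally likely choices, so probability 1/3; weight (1/5)·(1/3) = 1/15 each.
If it is in box 2 (prior 1/5): the host has 6 equally likely choices, so probability 1/6; weight (1/5)·(1/6) = 1/30.
If it is in either of boxes 4 and 5 (prior 1/5 each): that box was opened and seen not to hold the prize — ruled out; weight (1/5)·0 = 0 each.
The weights sum to 1/6.
So P(the gold coin in box 1 | the host opened box 4 and box 5) = (1/15) / (1/6) = 2/5.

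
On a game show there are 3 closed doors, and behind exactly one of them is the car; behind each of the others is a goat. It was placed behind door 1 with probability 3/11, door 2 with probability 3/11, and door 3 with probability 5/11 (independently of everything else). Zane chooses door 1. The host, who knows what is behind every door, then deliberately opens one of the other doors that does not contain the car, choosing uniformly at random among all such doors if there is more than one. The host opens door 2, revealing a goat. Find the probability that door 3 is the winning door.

Consider each possible location of the car in turn.
If it is behind door 1 (prior 3/11): the host has 2 equally likely choices, so probability 1/2; weight (3/11)·(1/2) = 3/22.
If it is behind door 2 (prior 3/11): the host opened door 2, so this case is ruled out; weight (3/11)·0 = 0.
If it is behind door 3 (prior 5/11): the host has no choice, probability 1; weight (5/11)·1 = 5/11.
The weights sum to 13/22.
So P(the car behind door 3 | the host opened door 2) = (5/11) / (13/22) = 10/13.

10/13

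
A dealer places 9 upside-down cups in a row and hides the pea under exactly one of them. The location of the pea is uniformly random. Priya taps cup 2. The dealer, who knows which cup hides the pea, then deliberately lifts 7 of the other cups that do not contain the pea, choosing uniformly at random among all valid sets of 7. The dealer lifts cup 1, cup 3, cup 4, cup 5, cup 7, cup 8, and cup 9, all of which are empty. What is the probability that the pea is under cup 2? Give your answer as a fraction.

1/9

Consider each possible location of the pea in turn.
If it is under any of cups 1, 3, 4, 5, 7, 8, and 9 (prior 1/9 each): that cup was opened and seen not to hold the prize — ruled out; weight (1/9)·0 = 0 each.
If it is under cup 2 (prior 1/9): the dealer has 8 equally likely choices, so probability 1/8; weight (1/9)·(1/8) = 1/72.
If it is under cup 6 (prior 1/9): the dealer has no choice, probability 1; weight (1/9)·1 = 1/9.
The weights sum to 1/8.
So P(the pea under cup 2 | the dealer opened cup 1, cup 3, cup 4, cup 5, cup 7, cup 8, and cup 9) = (1/72) / (1/8) = 1/9.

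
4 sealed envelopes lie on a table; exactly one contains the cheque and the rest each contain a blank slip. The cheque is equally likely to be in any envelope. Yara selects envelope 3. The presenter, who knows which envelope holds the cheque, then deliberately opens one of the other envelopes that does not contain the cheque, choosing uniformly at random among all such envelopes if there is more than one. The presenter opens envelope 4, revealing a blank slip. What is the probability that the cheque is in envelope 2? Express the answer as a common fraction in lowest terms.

3/8

Condition on the true location of the cheque.
If it is in either of envelopes 1 and 2 (prior 1/4 each): the presenter has 2 equally likely choices, so probability 1/2; weight (1/4)·(1/2) = 1/8 each.
If it is in envelope 3 (prior 1/4): the presenter has 3 equally likely choices, so probability 1/3; weight (1/4)·(1/3) = 1/12.
If it is in envelope 4 (prior 1/4): the presenter opened envelope 4, so this case is ruled out; weight (1/4)·0 = 0.
The weights sum to 1/3.
So P(the cheque in envelope 2 | the presenter opened envelope 4) = (1/8) / (1/3) = 3/8.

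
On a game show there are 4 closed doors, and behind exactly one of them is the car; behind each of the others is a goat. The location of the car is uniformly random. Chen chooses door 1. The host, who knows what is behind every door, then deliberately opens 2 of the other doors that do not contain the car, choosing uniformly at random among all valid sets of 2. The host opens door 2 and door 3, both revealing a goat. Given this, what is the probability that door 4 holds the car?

3/4

Consider each possible location of the car in turn.
If it is behind door 1 (prior 1/4): the host has 3 equally likely choices, so probability 1/3; weight (1/4)·(1/3) = 1/12.
If it is behind either of doors 2 and 3 (prior 1/4 each): that door was opened and seen not to hold the prize — ruled out; weight (1/4)·0 = 0 each.
If it is behind door 4 (prior 1/4): the host has no choice, probability 1; weight (1/4)·1 = 1/4.
The weights sum to 1/3.
So P(the car behind door 4 | the host opened door 2 and door 3) = (1/4) / (1/3) = 3/4.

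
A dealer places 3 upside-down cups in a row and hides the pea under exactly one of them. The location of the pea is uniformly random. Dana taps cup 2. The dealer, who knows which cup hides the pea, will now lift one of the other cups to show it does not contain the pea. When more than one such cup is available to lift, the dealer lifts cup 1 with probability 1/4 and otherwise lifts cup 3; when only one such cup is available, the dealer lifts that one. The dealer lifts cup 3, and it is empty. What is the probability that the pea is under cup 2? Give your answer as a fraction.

Apply Bayes' rule, conditioning on where the pea actually is.
If it is under cup 1 (prior 1/3): only cup 3 is available, probability 1; weight (1/3)·1 = 1/3.
If it is under cup 2 (prior 1/3): cup 1 is available but not opened, probability 3/4; weight (1/3)·(3/4) = 1/4.
If it is under cup 3 (prior 1/3): the dealer opened cup 3, so this case is ruled out; weight (1/3)·0 = 0.
The weights sum to 7/12.
So P(the pea under cup 2 | the dealer opened cup 3) = (1/4) / (7/12) = 3/7.

3/7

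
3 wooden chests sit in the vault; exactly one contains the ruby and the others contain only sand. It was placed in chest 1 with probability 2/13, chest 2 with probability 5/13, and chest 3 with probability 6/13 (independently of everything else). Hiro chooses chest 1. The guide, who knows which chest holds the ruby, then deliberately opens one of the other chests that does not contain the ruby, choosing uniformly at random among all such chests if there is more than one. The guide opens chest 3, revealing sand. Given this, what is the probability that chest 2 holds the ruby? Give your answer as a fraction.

Condition on the true location of the ruby.
If it is in chest 1 (prior 2/13): the guide has 2 equally likely choices, so probability 1/2; weight (2/13)·(1/2) = 1/13.
If it is in chest 2 (prior 5/13): the guide has no choice, probability 1; weight (5/13)·1 = 5/13.
If it is in chest 3 (prior 6/13): the guide opened chest 3, so this case is ruled out; weight (6/13)·0 = 0.
The weights sum to 6/13.
So P(the ruby in chest 2 | the guide opened chest 3) = (5/13) / (6/13) = 5/6.

5/6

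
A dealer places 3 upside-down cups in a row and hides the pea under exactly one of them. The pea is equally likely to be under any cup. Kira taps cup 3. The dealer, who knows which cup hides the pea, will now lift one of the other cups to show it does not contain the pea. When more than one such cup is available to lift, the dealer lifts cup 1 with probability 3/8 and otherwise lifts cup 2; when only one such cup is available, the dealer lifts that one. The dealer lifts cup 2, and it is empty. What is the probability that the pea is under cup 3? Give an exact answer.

Apply Bayes' rule, conditioning on where the pea actually is.
If it is under cup 1 (prior 1/3): only cup 2 is available, probability 1; weight (1/3)·1 = 1/3.
If it is under cup 2 (prior 1/3): the dealer opened cup 2, so this case is ruled out; weight (1/3)·0 = 0.
If it is under cup 3 (prior 1/3): cup 1 is available but not opened, probability 5/8; weight (1/3)·(5/8) = 5/24.
The weights sum to 13/24.
So P(the pea under cup 3 | the dealer opened cup 2) = (5/24) / (13/24) = 5/13.

5/13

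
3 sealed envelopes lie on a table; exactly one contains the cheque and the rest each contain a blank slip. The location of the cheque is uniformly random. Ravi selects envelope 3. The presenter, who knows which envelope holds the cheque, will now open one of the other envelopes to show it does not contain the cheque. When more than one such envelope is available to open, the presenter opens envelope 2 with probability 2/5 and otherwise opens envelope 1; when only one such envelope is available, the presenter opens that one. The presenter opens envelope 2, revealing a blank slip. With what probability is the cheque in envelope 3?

Apply Bayes' rule, conditioning on where the cheque actually is.
If it is in envelope 1 (prior 1/3): only envelope 2 is available, probability 1; weight (1/3)·1 = 1/3.
If it is in envelope 2 (prior 1/3): the presenter opened envelope 2, so this case is ruled out; weight (1/3)·0 = 0.
If it is in envelope 3 (prior 1/3): envelope 2 is available, opened with probability 2/5; weight (1/3)·(2/5) = 2/15.
The weights sum to 7/15.
So P(the cheque in envelope 3 | the presenter opened envelope 2) = (2/15) / (7/15) = 2/7.

2/7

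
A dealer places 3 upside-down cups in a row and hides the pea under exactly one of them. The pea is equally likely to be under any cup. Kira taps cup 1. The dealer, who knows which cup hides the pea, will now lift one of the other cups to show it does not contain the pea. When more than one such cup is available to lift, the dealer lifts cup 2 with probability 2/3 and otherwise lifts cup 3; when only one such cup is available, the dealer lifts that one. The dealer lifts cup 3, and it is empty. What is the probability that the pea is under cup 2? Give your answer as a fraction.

3/4

Condition on the true location of the pea.
If it is under cup 1 (prior 1/3): cup 2 is available but not opened, probability 1/3; weight (1/3)·(1/3) = 1/9.
If it is under cup 2 (prior 1/3): only cup 3 is available, probability 1; weight (1/3)·1 = 1/3.
If it is under cup 3 (prior 1/3): the dealer opened cup 3, so this case is ruled out; weight (1/3)·0 = 0.
The weights sum to 4/9.
So P(the pea under cup 2 | the dealer opened cup 3) = (1/3) / (4/9) = 3/4.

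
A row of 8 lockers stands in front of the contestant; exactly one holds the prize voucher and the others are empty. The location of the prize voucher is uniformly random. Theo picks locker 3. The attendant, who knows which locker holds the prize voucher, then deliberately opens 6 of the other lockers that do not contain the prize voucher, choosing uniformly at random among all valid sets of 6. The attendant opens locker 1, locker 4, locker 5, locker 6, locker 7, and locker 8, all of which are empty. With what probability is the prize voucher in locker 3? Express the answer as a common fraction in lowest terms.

Apply Bayes' rule, conditioning on where the prize voucher actually is.
If it is in any of lockers 1, 4, 5, 6, 7, and 8 (prior 1/8 each): that locker was opened and seen not to hold the prize — ruled out; weight (1/8)·0 = 0 each.
If it is in locker 2 (prior 1/8): the attendant has no choice, probability 1; weight (1/8)·1 = 1/8.
If it is in locker 3 (prior 1/8): the attendant has 7 equally likely choices, so probability 1/7; weight (1/8)·(1/7) = 1/56.
The weights sum to 1/7.
So P(the prize voucher in locker 3 | the attendant opened locker 1, locker 4, locker 5, locker 6, locker 7, and locker 8) = (1/56) / (1/7) = 1/8.

1/8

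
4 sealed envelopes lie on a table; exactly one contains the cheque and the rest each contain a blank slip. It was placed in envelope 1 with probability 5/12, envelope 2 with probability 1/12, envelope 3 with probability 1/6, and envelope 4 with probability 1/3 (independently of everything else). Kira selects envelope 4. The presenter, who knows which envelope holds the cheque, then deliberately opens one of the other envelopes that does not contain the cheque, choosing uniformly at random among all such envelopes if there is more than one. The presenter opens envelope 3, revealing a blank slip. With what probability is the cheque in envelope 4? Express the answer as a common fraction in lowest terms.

4/13

Condition on the true location of the cheque.
If it is in envelope 1 (prior 5/12): the presenter has 2 equally likely choices, so probability 1/2; weight (5/12)·(1/2) = 5/24.
If it is in envelope 2 (prior 1/12): the presenter has 2 equally likely choices, so probability 1/2; weight (1/12)·(1/2) = 1/24.
If it is in envelope 3 (prior 1/6): the presenter opened envelope 3, so this case is ruled out; weight (1/6)·0 = 0.
If it is in envelope 4 (prior 1/3): the presenter has 3 equally likely choices, so probability 1/3; weight (1/3)·(1/3) = 1/9.
The weights sum to 13/36.
So P(the cheque in envelope 4 | the presenter opened envelope 3) = (1/9) / (13/36) = 4/13.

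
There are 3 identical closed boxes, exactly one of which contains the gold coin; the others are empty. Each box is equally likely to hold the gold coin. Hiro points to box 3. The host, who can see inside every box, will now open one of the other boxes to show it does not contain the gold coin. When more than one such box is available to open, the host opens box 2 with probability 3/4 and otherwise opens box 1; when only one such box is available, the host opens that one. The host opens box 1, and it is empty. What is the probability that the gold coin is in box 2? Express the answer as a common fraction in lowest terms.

4/5

Apply Bayes' rule, conditioning on where the gold coin actually is.
If it is in box 1 (prior 1/3): the host opened box 1, so this case is ruled out; weight (1/3)·0 = 0.
If it is in box 2 (prior 1/3): only box 1 is available, probability 1; weight (1/3)·1 = 1/3.
If it is in box 3 (prior 1/3): box 2 is available but not opened, probability 1/4; weight (1/3)·(1/4) = 1/12.
The weights sum to 5/12.
So P(the gold coin in box 2 | the host opened box 1) = (1/3) / (5/12) = 4/5.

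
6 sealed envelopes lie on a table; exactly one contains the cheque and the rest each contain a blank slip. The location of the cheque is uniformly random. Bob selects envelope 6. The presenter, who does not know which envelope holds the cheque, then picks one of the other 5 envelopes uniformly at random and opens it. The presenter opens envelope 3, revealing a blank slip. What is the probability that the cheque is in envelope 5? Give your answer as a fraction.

Apply Bayes' rule, conditioning on where the cheque actually is.
If it is in any of envelopes 1, 2, 4, 5, and 6 (prior 1/6 each): the presenter picks envelope 3 with probability 1/5 regardless, and it is not the prize; weight (1/6)·(1/5) = 1/30 each.
If it is in envelope 3 (prior 1/6): the presenter opened envelope 3, so this case is ruled out; weight (1/6)·0 = 0.
The weights sum to 1/6.
So P(the cheque in envelope 5 | the presenter opened envelope 3) = (1/30) / (1/6) = 1/5.

1/5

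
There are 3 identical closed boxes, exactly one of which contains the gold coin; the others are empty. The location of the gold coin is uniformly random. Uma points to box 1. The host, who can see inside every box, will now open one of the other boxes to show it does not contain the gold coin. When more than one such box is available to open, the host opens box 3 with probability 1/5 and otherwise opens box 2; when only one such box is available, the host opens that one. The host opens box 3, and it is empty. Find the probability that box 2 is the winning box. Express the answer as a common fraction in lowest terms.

Apply Bayes' rule, conditioning on where the gold coin actually is.
If it is in box 1 (prior 1/3): box 3 is available, opened with probability 1/5; weight (1/3)·(1/5) = 1/15.
If it is in box 2 (prior 1/3): only box 3 is available, probability 1; weight (1/3)·1 = 1/3.
If it is in box 3 (prior 1/3): the host opened box 3, so this case is ruled out; weight (1/3)·0 = 0.
The weights sum to 2/5.
So P(the gold coin in box 2 | the host opened box 3) = (1/3) / (2/5) = 5/6.

5/6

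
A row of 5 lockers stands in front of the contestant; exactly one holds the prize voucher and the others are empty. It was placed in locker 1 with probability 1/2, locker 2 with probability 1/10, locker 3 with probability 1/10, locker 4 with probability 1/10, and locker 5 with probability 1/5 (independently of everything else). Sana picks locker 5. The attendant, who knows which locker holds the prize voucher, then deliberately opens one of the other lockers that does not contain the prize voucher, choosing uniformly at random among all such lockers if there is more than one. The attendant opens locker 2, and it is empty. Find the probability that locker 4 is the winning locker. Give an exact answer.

Apply Bayes' rule, conditioning on where the prize voucher actually is.
If it is in locker 1 (prior 1/2): the attendant has 3 equally likely choices, so probability 1/3; weight (1/2)·(1/3) = 1/6.
If it is in locker 2 (prior 1/10): the attendant opened locker 2, so this case is ruled out; weight (1/10)·0 = 0.
If it is in either of lockers 3 and 4 (prior 1/10 each): the attendant has 3 equally likely choices, so probability 1/3; weight (1/10)·(1/3) = 1/30 each.
If it is in locker 5 (prior 1/5): the attendant has 4 equally likely choices, so probability 1/4; weight (1/5)·(1/4) = 1/20.
The weights sum to 17/60.
So P(the prize voucher in locker 4 | the attendant opened locker 2) = (1/30) / (17/60) = 2/17.

2/17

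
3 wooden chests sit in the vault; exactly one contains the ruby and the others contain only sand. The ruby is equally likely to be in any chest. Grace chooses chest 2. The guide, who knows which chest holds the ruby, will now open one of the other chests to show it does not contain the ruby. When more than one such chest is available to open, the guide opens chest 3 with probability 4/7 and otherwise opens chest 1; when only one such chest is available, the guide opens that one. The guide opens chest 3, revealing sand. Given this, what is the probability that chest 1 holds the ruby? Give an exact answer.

Consider each possible location of the ruby in turn.
If it is in chest 1 (prior 1/3): only chest 3 is available, probability 1; weight (1/3)·1 = 1/3.
If it is in chest 2 (prior 1/3): chest 3 is available, opened with probability 4/7; weight (1/3)·(4/7) = 4/21.
If it is in chest 3 (prior 1/3): the guide opened chest 3, so this case is ruled out; weight (1/3)·0 = 0.
The weights sum to 11/21.
So P(the ruby in chest 1 | the guide opened chest 3) = (1/3) / (11/21) = 7/11.

7/11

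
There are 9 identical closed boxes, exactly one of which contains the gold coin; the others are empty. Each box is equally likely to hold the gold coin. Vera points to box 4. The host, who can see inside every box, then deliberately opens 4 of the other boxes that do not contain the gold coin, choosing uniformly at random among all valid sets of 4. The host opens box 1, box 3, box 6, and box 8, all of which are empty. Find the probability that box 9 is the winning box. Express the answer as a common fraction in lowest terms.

2/9

Apply Bayes' rule, conditioning on where the gold coin actually is.
If it is in any of boxes 1, 3, 6, and 8 (prior 1/9 each): that box was opened and seen not to hold the prize — ruled out; weight (1/9)·0 = 0 each.
If it is in any of boxes 2, 5, 7, and 9 (prior 1/9 each): the host has 35 equally likely choices, so probability 1/35; weight (1/9)·(1/35) = 1/315 each.
If it is in box 4 (prior 1/9): the host has 70 equally likely choices, so probability 1/70; weight (1/9)·(1/70) = 1/630.
The weights sum to 1/70.
So P(the gold coin in box 9 | the host opened box 1, box 3, box 6, and box 8) = (1/315) / (1/70) = 2/9.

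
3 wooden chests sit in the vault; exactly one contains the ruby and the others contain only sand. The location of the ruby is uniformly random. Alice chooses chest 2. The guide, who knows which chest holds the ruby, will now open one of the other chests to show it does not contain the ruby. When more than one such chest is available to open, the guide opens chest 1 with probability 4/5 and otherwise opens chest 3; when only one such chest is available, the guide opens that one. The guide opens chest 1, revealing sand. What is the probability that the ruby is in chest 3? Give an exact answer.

Consider each possible location of the ruby in turn.
If it is in chest 1 (prior 1/3): the guide opened chest 1, so this case is ruled out; weight (1/3)·0 = 0.
If it is in chest 2 (prior 1/3): chest 1 is available, opened with probability 4/5; weight (1/3)·(4/5) = 4/15.
If it is in chest 3 (prior 1/3): only chest 1 is available, probability 1; weight (1/3)·1 = 1/3.
The weights sum to 3/5.
So P(the ruby in chest 3 | the guide opened chest 1) = (1/3) / (3/5) = 5/9.

5/9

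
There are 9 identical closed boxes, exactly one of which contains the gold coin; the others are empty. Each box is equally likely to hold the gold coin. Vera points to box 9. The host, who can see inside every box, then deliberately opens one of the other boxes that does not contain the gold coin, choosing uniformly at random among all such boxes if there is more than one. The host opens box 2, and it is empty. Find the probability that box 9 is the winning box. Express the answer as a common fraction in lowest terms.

1/9

Consider each possible location of the gold coin in turn.
If it is in any of boxes 1, 3, 4, 5, 6, 7, and 8 (prior 1/9 each): the host has 7 equally likely choices, so probability 1/7; weight (1/9)·(1/7) = 1/63 each.
If it is in box 2 (prior 1/9): the host opened box 2, so this case is ruled out; weight (1/9)·0 = 0.
If it is in box 9 (prior 1/9): the host has 8 equally likely choices, so probability 1/8; weight (1/9)·(1/8) = 1/72.
The weights sum to 1/8.
So P(the gold coin in box 9 | the host opened box 2) = (1/72) / (1/8) = 1/9.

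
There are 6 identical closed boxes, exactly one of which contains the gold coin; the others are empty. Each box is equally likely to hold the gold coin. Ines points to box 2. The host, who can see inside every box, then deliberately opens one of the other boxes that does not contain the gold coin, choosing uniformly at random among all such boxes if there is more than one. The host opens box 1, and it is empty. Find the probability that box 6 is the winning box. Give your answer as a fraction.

5/24

Condition on the true location of the gold coin.
If it is in box 1 (prior 1/6): the host opened box 1, so this case is ruled out; weight (1/6)·0 = 0.
If it is in box 2 (prior 1/6): the host has 5 equally likely choices, so probability 1/5; weight (1/6)·(1/5) = 1/30.
If it is in any of boxes 3, 4, 5, and 6 (prior 1/6 each): the host has 4 equally likely choices, so probability 1/4; weight (1/6)·(1/4) = 1/24 each.
The weights sum to 1/5.
So P(the gold coin in box 6 | the host opened box 1) = (1/24) / (1/5) = 5/24.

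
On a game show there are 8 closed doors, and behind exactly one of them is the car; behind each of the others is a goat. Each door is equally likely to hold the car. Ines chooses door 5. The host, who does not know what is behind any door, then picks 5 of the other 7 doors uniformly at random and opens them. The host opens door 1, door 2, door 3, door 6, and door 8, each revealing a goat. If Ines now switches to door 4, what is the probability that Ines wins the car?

1/3

Apply Bayes' rule, conditioning on where the car actually is.
If it is behind any of doors 1, 2, 3, 6, and 8 (prior 1/8 each): that door was opened and seen not to hold the prize — ruled out; weight (1/8)·0 = 0 each.
If it is behind any of doors 4, 5, and 7 (prior 1/8 each): the host picks exactly this set with probability 1/21 regardless, and none is the prize; weight (1/8)·(1/21) = 1/168 each.
The weights sum to 1/56.
So P(the car behind door 4 | the host opened door 1, door 2, door 3, door 6, and door 8) = (1/168) / (1/56) = 1/3.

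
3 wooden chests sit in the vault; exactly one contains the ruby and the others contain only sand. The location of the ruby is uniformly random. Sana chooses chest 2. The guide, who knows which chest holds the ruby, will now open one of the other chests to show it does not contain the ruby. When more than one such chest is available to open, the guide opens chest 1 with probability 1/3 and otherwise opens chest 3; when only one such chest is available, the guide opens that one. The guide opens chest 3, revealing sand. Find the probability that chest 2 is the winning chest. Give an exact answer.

2/5

Apply Bayes' rule, conditioning on where the ruby actually is.
If it is in chest 1 (prior 1/3): only chest 3 is available, probability 1; weight (1/3)·1 = 1/3.
If it is in chest 2 (prior 1/3): chest 1 is available but not opened, probability 2/3; weight (1/3)·(2/3) = 2/9.
If it is in chest 3 (prior 1/3): the guide opened chest 3, so this case is ruled out; weight (1/3)·0 = 0.
The weights sum to 5/9.
So P(the ruby in chest 2 | the guide opened chest 3) = (2/9) / (5/9) = 2/5.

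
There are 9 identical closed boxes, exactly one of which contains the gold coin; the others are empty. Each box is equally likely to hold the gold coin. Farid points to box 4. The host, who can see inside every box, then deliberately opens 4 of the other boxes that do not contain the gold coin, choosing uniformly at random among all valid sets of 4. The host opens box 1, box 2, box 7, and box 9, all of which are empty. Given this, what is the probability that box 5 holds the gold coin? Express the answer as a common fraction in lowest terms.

2/9

Apply Bayes' rule, conditioning on where the gold coin actually is.
If it is in any of boxes 1, 2, 7, and 9 (prior 1/9 each): that box was opened and seen not to hold the prize — ruled out; weight (1/9)·0 = 0 each.
If it is in any of boxes 3, 5, 6, and 8 (prior 1/9 each): the host has 35 equally likely choices, so probability 1/35; weight (1/9)·(1/35) = 1/315 each.
If it is in box 4 (prior 1/9): the host has 70 equally likely choices, so probability 1/70; weight (1/9)·(1/70) = 1/630.
The weights sum to 1/70.
So P(the gold coin in box 5 | the host opened box 1, box 2, box 7, and box 9) = (1/315) / (1/70) = 2/9.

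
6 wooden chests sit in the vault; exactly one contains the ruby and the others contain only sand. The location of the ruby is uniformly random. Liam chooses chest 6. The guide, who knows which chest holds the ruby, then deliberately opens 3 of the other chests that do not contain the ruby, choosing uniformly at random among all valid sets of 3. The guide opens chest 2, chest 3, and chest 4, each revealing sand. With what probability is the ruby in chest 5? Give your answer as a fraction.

Consider each possible location of the ruby in turn.
If it is in either of chests 1 and 5 (prior 1/6 each): the guide has 4 equally likely choices, so probability 1/4; weight (1/6)·(1/4) = 1/24 each.
If it is in any of chests 2, 3, and 4 (prior 1/6 each): that chest was opened and seen not to hold the prize — ruled out; weight (1/6)·0 = 0 each.
If it is in chest 6 (prior 1/6): the guide has 10 equally likely choices, so probability 1/10; weight (1/6)·(1/10) = 1/60.
The weights sum to 1/10.
So P(the ruby in chest 5 | the guide opened chest 2, chest 3, and chest 4) = (1/24) / (1/10) = 5/12.

5/12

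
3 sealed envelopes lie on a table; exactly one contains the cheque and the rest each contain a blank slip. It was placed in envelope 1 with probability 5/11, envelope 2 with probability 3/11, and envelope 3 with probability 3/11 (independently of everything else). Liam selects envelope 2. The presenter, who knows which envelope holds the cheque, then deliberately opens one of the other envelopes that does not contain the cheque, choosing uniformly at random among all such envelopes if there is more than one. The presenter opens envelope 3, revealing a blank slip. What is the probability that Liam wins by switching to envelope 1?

Condition on the true location of the cheque.
If it is in envelope 1 (prior 5/11): the presenter has no choice, probability 1; weight (5/11)·1 = 5/11.
If it is in envelope 2 (prior 3/11): the presenter has 2 equally likely choices, so probability 1/2; weight (3/11)·(1/2) = 3/22.
If it is in envelope 3 (prior 3/11): the presenter opened envelope 3, so this case is ruled out; weight (3/11)·0 = 0.
The weights sum to 13/22.
So P(the cheque in envelope 1 | the presenter opened envelope 3) = (5/11) / (13/22) = 10/13.

10/13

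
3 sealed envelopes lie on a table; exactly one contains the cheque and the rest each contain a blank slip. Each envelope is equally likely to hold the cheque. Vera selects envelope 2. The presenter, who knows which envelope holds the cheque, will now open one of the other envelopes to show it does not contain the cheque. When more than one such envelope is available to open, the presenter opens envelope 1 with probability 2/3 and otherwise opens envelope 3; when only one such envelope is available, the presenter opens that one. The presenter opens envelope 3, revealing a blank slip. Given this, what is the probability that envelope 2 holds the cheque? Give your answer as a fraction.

1/4

Consider each possible location of the cheque in turn.
If it is in envelope 1 (prior 1/3): only envelope 3 is available, probability 1; weight (1/3)·1 = 1/3.
If it is in envelope 2 (prior 1/3): envelope 1 is available but not opened, probability 1/3; weight (1/3)·(1/3) = 1/9.
If it is in envelope 3 (prior 1/3): the presenter opened envelope 3, so this case is ruled out; weight (1/3)·0 = 0.
The weights sum to 4/9.
So P(the cheque in envelope 2 | the presenter opened envelope 3) = (1/9) / (4/9) = 1/4.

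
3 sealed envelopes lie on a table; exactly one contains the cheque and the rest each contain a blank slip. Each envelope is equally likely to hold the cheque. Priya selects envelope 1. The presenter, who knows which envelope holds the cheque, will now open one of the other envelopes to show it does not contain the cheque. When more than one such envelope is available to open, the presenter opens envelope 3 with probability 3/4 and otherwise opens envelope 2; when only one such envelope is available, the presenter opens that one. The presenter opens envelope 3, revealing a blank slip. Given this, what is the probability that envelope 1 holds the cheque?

3/7

Condition on the true location of the cheque.
If it is in envelope 1 (prior 1/3): envelope 3 is available, opened with probability 3/4; weight (1/3)·(3/4) = 1/4.
If it is in envelope 2 (prior 1/3): only envelope 3 is available, probability 1; weight (1/3)·1 = 1/3.
If it is in envelope 3 (prior 1/3): the presenter opened envelope 3, so this case is ruled out; weight (1/3)·0 = 0.
The weights sum to 7/12.
So P(the cheque in envelope 1 | the presenter opened envelope 3) = (1/4) / (7/12) = 3/7.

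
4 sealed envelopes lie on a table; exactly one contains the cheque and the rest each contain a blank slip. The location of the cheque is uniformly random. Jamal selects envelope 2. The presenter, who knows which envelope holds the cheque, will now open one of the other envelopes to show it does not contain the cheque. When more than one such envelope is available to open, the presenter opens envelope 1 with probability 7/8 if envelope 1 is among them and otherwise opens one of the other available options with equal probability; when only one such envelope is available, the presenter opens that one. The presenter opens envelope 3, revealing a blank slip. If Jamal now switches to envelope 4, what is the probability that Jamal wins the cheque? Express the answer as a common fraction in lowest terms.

Apply Bayes' rule, conditioning on where the cheque actually is.
If it is in envelope 1 (prior 1/4): envelope 1 holds the prize so is unavailable; the presenter chooses uniformly among the 2 others, probability 1/2; weight (1/4)·(1/2) = 1/8.
If it is in envelope 2 (prior 1/4): envelope 1 is available but not opened; envelope 3 gets probability (1 − 7/8)/2 = 1/16; weight (1/4)·(1/16) = 1/64.
If it is in envelope 3 (prior 1/4): the presenter opened envelope 3, so this case is ruled out; weight (1/4)·0 = 0.
If it is in envelope 4 (prior 1/4): envelope 1 is available but not opened, probability 1/8; weight (1/4)·(1/8) = 1/32.
The weights sum to 11/64.
So P(the cheque in envelope 4 | the presenter opened envelope 3) = (1/32) / (11/64) = 2/11.

2/11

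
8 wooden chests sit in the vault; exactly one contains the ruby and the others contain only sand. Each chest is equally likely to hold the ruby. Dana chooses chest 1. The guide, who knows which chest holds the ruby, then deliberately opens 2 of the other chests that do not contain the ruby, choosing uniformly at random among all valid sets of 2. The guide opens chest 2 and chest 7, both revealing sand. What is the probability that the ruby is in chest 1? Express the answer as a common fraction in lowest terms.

Apply Bayes' rule, conditioning on where the ruby actually is.
If it is in chest 1 (prior 1/8): the guide has 21 equally likely choices, so probability 1/21; weight (1/8)·(1/21) = 1/168.
If it is in either of chests 2 and 7 (prior 1/8 each): that chest was opened and seen not to hold the prize — ruled out; weight (1/8)·0 = 0 each.
If it is in any of chests 3, 4, 5, 6, and 8 (prior 1/8 each): the guide has 15 equally likely choices, so probability 1/15; weight (1/8)·(1/15) = 1/120 each.
The weights sum to 1/21.
So P(the ruby in chest 1 | the guide opened chest 2 and chest 7) = (1/168) / (1/21) = 1/8.

1/8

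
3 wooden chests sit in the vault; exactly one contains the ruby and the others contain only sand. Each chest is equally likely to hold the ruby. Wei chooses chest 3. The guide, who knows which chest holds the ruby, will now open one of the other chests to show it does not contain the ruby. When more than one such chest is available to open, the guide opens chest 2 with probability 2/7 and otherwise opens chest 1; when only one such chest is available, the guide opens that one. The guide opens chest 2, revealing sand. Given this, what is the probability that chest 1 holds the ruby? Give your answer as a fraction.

Apply Bayes' rule, conditioning on where the ruby actually is.
If it is in chest 1 (prior 1/3): only chest 2 is available, probability 1; weight (1/3)·1 = 1/3.
If it is in chest 2 (prior 1/3): the guide opened chest 2, so this case is ruled out; weight (1/3)·0 = 0.
If it is in chest 3 (prior 1/3): chest 2 is available, opened with probability 2/7; weight (1/3)·(2/7) = 2/21.
The weights sum to 3/7.
So P(the ruby in chest 1 | the guide opened chest 2) = (1/3) / (3/7) = 7/9.

7/9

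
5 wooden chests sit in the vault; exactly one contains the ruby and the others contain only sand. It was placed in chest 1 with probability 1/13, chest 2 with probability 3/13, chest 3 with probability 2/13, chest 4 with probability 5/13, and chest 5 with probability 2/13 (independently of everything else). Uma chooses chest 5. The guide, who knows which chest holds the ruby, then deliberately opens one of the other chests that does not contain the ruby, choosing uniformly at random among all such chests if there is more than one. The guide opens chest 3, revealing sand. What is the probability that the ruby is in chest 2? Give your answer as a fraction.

2/7

Condition on the true location of the ruby.
If it is in chest 1 (prior 1/13): the guide has 3 equally likely choices, so probability 1/3; weight (1/13)·(1/3) = 1/39.
If it is in chest 2 (prior 3/13): the guide has 3 equally likely choices, so probability 1/3; weight (3/13)·(1/3) = 1/13.
If it is in chest 3 (prior 2/13): the guide opened chest 3, so this case is ruled out; weight (2/13)·0 = 0.
If it is in chest 4 (prior 5/13): the guide has 3 equally likely choices, so probability 1/3; weight (5/13)·(1/3) = 5/39.
If it is in chest 5 (prior 2/13): the guide has 4 equally likely choices, so probability 1/4; weight (2/13)·(1/4) = 1/26.
The weights sum to 7/26.
So P(the ruby in chest 2 | the guide opened chest 3) = (1/13) / (7/26) = 2/7.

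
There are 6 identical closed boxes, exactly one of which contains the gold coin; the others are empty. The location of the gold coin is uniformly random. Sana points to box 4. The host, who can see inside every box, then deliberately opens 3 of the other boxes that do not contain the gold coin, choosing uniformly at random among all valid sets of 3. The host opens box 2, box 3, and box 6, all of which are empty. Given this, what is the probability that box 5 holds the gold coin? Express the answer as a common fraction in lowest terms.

Consider each possible location of the gold coin in turn.
If it is in either of boxes 1 and 5 (prior 1/6 each): the host has 4 equally likely choices, so probability 1/4; weight (1/6)·(1/4) = 1/24 each.
If it is in any of boxes 2, 3, and 6 (prior 1/6 each): that box was opened and seen not to hold the prize — ruled out; weight (1/6)·0 = 0 each.
If it is in box 4 (prior 1/6): the host has 10 equally likely choices, so probability 1/10; weight (1/6)·(1/10) = 1/60.
The weights sum to 1/10.
So P(the gold coin in box 5 | the host opened box 2, box 3, and box 6) = (1/24) / (1/10) = 5/12.

5/12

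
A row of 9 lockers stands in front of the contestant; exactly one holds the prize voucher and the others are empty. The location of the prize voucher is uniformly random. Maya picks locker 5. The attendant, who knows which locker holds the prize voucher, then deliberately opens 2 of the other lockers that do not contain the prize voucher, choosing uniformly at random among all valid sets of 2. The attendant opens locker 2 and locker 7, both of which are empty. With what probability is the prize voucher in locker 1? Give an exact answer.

4/27

Condition on the true location of the prize voucher.
If it is in any of lockers 1, 3, 4, 6, 8, and 9 (prior 1/9 each): the attendant has 21 equally likely choices, so probability 1/21; weight (1/9)·(1/21) = 1/189 each.
If it is in either of lockers 2 and 7 (prior 1/9 each): that locker was opened and seen not to hold the prize — ruled out; weight (1/9)·0 = 0 each.
If it is in locker 5 (prior 1/9): the attendant has 28 equally likely choices, so probability 1/28; weight (1/9)·(1/28) = 1/252.
The weights sum to 1/28.
So P(the prize voucher in locker 1 | the attendant opened locker 2 and locker 7) = (1/189) / (1/28) = 4/27.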